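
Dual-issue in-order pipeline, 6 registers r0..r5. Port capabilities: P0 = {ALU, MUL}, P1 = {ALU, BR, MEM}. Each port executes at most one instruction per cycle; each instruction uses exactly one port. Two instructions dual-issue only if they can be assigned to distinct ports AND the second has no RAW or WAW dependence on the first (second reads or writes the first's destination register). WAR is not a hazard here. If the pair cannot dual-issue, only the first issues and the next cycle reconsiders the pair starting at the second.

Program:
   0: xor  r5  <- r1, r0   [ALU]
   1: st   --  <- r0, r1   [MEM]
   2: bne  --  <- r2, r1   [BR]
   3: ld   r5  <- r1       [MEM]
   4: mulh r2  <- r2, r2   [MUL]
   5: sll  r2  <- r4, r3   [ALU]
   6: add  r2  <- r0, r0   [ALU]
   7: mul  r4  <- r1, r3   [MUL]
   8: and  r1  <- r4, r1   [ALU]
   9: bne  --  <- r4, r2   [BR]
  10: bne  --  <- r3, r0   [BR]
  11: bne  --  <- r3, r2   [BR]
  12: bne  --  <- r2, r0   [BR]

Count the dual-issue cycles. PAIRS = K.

PAIRS = 4

c0: i0/i1 xor;st  2-wide
c1: i2 bne  no-port BR/MEM
c2: i3/i4 ld;mulh  2-wide
c3: i5 sll  WAW r2
c4: i6/i7 add;mul  2-wide
c5: i8/i9 and;bne  2-wide
c6: i10 bne  no-port BR/BR
c7: i11 bne  no-port BR/BR
c8: i12 bne  tail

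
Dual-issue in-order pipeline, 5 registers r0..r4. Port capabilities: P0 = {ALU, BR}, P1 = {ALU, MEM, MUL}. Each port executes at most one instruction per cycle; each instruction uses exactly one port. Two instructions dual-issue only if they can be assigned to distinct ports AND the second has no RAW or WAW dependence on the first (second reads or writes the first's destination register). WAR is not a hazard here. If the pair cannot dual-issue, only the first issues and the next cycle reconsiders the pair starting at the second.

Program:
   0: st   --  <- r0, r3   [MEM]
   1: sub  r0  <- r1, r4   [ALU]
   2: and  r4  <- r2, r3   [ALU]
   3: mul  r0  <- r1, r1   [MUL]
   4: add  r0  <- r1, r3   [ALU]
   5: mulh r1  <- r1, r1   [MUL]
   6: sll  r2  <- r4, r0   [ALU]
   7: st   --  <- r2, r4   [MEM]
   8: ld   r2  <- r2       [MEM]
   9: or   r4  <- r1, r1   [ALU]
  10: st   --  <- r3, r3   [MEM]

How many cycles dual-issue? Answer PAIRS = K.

0. st/sub @i0+i1  | 2-wide
1. and/mul @i2+i3  | 2-wide
2. add/mulh @i4+i5  | 2-wide
3. sll @i6  | RAW r2
4. st @i7  | no-port MEM/MEM
5. ld/or @i8+i9  | 2-wide
6. st @i10  | tail

PAIRS = 4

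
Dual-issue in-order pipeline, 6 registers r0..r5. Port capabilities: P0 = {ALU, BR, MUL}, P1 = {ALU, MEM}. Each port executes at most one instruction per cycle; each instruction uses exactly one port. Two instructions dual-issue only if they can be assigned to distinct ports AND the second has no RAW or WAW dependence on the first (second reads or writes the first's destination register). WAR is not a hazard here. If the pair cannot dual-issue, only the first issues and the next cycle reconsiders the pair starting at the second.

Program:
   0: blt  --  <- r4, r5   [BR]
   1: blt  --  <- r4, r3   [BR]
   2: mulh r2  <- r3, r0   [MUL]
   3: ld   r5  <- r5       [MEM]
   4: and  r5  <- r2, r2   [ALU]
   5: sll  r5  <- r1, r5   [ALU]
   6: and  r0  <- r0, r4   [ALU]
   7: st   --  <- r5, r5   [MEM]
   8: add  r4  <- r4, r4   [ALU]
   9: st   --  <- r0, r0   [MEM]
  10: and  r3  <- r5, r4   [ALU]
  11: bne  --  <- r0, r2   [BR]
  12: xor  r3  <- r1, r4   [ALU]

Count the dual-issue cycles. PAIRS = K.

PAIRS = 5

[0] i0  blt.BR  -- no-port BR/BR
[1] i1  blt.BR  -- no-port BR/MUL
[2] i2/i3  mulh.MUL/ld.MEM  -- pair
[3] i4  and.ALU  -- RAW+WAW r5
[4] i5/i6  sll.ALU/and.ALU  -- pair
[5] i7/i8  st.MEM/add.ALU  -- pair
[6] i9/i10  st.MEM/and.ALU  -- pair
[7] i11/i12  bne.BR/xor.ALU  -- pair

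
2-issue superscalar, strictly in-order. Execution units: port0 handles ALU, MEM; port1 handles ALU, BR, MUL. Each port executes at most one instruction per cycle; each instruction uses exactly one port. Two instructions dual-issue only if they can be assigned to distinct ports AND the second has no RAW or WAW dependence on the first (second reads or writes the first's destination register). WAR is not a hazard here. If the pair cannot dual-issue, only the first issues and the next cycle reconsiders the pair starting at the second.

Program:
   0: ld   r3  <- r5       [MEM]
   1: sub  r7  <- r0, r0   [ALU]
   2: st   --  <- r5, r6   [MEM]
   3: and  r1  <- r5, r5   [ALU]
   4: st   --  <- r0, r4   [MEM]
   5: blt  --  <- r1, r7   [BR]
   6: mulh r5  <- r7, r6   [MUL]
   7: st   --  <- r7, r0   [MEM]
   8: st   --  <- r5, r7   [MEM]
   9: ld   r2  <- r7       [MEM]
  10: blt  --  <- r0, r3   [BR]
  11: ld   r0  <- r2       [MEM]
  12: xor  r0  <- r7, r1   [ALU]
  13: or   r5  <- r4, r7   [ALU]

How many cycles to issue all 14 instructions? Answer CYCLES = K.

CYCLES = 8

t=0 i0,i1:ld sub ; dual
t=1 i2,i3:st and ; dual
t=2 i4,i5:st blt ; dual
t=3 i6,i7:mulh st ; dual
t=4 i8:st ; no-port MEM/MEM
t=5 i9,i10:ld blt ; dual
t=6 i11:ld ; WAW r0
t=7 i12,i13:xor or ; dual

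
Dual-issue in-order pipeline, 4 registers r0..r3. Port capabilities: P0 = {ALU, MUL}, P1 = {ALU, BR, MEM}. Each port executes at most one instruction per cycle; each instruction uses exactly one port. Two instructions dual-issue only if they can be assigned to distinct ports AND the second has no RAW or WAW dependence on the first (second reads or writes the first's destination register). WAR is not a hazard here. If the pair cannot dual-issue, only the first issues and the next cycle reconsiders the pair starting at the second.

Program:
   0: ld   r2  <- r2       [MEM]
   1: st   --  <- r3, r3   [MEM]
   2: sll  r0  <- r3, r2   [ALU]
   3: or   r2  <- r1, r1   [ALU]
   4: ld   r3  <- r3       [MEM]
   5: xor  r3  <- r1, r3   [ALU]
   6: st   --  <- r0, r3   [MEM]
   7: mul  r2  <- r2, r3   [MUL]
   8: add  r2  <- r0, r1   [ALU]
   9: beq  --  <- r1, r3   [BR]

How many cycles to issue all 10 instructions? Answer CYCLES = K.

CYCLES = 6

[0] i0  ld.MEM  -- no-port MEM/MEM
[1] i1&i2  st.MEM+sll.ALU  -- dual
[2] i3&i4  or.ALU+ld.MEM  -- dual
[3] i5  xor.ALU  -- RAW r3
[4] i6&i7  st.MEM+mul.MUL  -- dual
[5] i8&i9  add.ALU+beq.BR  -- dual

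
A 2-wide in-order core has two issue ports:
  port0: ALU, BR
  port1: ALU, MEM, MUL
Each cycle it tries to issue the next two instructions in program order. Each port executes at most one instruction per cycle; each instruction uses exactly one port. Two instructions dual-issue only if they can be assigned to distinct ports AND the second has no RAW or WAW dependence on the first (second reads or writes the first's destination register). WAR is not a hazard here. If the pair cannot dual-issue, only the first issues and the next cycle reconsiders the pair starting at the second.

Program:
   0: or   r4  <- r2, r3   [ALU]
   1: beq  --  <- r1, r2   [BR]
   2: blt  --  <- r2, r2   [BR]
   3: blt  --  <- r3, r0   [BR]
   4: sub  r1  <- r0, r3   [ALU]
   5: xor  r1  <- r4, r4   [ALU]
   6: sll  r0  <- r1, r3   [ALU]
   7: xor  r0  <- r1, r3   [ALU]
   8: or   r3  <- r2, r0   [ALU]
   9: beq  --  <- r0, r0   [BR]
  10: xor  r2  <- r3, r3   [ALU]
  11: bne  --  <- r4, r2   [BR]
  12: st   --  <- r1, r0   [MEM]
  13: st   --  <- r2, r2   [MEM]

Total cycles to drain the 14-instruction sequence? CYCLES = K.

c0: i0+i1 or;beq  2-wide
c1: i2 blt  no-port BR/BR
c2: i3+i4 blt;sub  2-wide
c3: i5 xor  RAW r1
c4: i6 sll  WAW r0
c5: i7 xor  RAW r0
c6: i8+i9 or;beq  2-wide
c7: i10 xor  RAW r2
c8: i11+i12 bne;st  2-wide
c9: i13 st  tail

CYCLES = 10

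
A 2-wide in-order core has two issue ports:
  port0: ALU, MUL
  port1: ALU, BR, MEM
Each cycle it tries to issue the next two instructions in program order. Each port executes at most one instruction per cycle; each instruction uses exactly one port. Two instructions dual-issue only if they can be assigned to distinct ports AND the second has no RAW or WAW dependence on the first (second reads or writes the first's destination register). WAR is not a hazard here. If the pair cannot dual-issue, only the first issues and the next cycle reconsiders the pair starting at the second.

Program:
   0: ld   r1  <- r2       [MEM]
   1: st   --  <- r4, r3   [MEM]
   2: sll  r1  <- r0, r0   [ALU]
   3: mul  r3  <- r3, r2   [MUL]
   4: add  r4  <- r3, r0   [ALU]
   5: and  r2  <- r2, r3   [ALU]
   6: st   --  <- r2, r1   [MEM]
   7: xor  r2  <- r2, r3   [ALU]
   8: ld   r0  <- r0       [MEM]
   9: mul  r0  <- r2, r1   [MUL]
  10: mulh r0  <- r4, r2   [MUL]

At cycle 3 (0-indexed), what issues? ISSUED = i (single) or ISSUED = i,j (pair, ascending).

ISSUED = 4,5

c0: i0 ld  no-port MEM/MEM
c1: i1/i2 st/sll  pair
c2: i3 mul  RAW r3
c3: i4/i5 add/and  pair
c4: i6/i7 st/xor  pair
c5: i8 ld  WAW r0
c6: i9 mul  no-port MUL/MUL
c7: i10 mulh  tail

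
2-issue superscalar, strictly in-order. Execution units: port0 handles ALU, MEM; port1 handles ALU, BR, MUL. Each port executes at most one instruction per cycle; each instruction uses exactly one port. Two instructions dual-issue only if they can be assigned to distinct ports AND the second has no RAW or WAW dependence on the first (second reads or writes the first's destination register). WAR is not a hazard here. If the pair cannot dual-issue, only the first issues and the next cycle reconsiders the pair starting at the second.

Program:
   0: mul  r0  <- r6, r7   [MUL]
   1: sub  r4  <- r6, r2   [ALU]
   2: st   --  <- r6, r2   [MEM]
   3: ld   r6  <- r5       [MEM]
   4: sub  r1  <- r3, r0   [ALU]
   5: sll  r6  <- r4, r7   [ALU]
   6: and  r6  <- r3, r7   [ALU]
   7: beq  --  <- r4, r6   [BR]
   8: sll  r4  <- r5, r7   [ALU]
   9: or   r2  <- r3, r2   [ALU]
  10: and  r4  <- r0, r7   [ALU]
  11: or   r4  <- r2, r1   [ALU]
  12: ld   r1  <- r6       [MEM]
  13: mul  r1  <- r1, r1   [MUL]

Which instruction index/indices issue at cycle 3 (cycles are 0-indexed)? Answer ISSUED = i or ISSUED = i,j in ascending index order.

t=0 i0,i1:mul.MUL;sub.ALU ; pair
t=1 i2:st.MEM ; no-port MEM/MEM
t=2 i3,i4:ld.MEM;sub.ALU ; pair
t=3 i5:sll.ALU ; WAW r6
t=4 i6:and.ALU ; RAW r6
t=5 i7,i8:beq.BR;sll.ALU ; pair
t=6 i9,i10:or.ALU;and.ALU ; pair
t=7 i11,i12:or.ALU;ld.MEM ; pair
t=8 i13:mul.MUL ; tail

ISSUED = 5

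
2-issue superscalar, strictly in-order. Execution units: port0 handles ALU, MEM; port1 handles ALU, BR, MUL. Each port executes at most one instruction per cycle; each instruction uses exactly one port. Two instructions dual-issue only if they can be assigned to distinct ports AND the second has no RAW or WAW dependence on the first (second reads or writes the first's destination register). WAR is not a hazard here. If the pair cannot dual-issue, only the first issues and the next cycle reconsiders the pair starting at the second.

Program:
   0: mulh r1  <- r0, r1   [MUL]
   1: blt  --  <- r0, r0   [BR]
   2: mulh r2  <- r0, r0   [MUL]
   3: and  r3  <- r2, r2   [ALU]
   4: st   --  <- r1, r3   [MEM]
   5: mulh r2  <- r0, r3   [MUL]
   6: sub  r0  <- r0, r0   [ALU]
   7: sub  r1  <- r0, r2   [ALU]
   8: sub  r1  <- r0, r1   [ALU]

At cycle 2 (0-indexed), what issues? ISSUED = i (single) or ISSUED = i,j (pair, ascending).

t=0 i0:mulh ; no-port MUL/BR
t=1 i1:blt ; no-port BR/MUL
t=2 i2:mulh ; RAW r2
t=3 i3:and ; RAW r3
t=4 i4/i5:st/mulh ; dual
t=5 i6:sub ; RAW r0
t=6 i7:sub ; RAW+WAW r1
t=7 i8:sub ; tail

ISSUED = 2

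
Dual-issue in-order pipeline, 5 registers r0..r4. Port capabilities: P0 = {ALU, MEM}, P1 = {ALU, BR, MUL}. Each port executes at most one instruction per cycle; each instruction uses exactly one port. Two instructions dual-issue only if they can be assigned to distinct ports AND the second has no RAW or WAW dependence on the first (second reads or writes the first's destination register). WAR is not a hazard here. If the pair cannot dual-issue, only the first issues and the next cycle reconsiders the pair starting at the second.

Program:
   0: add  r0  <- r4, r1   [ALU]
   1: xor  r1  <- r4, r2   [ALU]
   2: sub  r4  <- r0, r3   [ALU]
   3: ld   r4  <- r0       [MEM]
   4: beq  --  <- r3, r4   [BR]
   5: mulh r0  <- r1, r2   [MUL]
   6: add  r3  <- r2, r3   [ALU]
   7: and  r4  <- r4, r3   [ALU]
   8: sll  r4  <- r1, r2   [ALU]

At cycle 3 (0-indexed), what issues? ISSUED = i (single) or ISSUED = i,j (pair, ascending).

ISSUED = 4

  cy0 -> i0&i1 (add xor) pair
  cy1 -> i2 (sub) WAW r4
  cy2 -> i3 (ld) RAW r4
  cy3 -> i4 (beq) no-port BR/MUL
  cy4 -> i5&i6 (mulh add) pair
  cy5 -> i7 (and) WAW r4
  cy6 -> i8 (sll) tail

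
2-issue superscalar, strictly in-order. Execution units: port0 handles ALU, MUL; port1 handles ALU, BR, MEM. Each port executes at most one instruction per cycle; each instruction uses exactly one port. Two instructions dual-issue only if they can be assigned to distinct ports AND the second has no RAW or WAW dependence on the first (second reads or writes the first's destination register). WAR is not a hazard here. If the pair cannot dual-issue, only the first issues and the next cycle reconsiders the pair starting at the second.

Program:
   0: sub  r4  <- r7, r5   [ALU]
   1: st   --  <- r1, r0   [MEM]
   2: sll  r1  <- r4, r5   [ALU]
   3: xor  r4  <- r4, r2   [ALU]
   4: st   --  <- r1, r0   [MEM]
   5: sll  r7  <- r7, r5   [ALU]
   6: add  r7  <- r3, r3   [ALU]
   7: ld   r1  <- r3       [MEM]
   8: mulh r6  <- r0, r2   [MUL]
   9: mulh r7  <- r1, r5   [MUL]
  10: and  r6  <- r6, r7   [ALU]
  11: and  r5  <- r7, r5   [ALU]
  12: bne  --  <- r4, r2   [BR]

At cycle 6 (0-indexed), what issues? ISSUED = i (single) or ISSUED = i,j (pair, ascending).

ISSUED = 10,11

[0] i0,i1  sub.ALU+st.MEM  -- 2-wide
[1] i2,i3  sll.ALU+xor.ALU  -- 2-wide
[2] i4,i5  st.MEM+sll.ALU  -- 2-wide
[3] i6,i7  add.ALU+ld.MEM  -- 2-wide
[4] i8  mulh.MUL  -- no-port MUL/MUL
[5] i9  mulh.MUL  -- RAW r7
[6] i10,i11  and.ALU+and.ALU  -- 2-wide
[7] i12  bne.BR  -- tail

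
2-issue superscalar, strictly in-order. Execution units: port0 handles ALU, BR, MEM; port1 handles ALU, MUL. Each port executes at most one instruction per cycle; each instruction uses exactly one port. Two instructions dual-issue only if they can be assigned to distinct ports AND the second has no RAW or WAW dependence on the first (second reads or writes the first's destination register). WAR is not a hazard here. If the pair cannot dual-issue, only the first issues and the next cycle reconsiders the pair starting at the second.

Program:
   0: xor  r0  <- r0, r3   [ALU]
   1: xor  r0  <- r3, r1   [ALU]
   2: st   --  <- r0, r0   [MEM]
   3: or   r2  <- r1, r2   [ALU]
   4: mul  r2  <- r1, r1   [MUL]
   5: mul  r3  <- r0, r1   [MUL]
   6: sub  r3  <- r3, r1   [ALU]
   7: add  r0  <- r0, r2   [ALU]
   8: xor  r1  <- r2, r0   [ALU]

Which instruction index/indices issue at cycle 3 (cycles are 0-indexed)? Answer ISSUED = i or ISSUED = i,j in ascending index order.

ISSUED = 4

c0: i0 xor  WAW r0
c1: i1 xor  RAW r0
c2: i2+i3 st+or  pair
c3: i4 mul  no-port MUL/MUL
c4: i5 mul  RAW+WAW r3
c5: i6+i7 sub+add  pair
c6: i8 xor  tail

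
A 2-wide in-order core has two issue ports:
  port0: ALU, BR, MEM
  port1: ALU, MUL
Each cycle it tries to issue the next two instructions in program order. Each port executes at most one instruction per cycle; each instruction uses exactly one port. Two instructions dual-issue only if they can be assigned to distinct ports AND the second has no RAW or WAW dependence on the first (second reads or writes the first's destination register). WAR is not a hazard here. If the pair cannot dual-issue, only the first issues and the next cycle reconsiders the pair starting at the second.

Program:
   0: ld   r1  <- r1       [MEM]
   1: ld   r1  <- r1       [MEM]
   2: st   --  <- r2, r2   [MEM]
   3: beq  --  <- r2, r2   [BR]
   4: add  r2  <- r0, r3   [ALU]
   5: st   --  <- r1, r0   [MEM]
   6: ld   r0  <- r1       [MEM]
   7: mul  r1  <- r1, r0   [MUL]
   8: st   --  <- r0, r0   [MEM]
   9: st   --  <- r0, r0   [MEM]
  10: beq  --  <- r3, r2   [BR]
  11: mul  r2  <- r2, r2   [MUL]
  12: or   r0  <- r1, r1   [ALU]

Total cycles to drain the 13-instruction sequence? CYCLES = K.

CYCLES = 10

0. ld @i0  | no-port MEM/MEM
1. ld @i1  | no-port MEM/MEM
2. st @i2  | no-port MEM/BR
3. beq/add @i3,i4  | 2-wide
4. st @i5  | no-port MEM/MEM
5. ld @i6  | RAW r0
6. mul/st @i7,i8  | 2-wide
7. st @i9  | no-port MEM/BR
8. beq/mul @i10,i11  | 2-wide
9. or @i12  | tail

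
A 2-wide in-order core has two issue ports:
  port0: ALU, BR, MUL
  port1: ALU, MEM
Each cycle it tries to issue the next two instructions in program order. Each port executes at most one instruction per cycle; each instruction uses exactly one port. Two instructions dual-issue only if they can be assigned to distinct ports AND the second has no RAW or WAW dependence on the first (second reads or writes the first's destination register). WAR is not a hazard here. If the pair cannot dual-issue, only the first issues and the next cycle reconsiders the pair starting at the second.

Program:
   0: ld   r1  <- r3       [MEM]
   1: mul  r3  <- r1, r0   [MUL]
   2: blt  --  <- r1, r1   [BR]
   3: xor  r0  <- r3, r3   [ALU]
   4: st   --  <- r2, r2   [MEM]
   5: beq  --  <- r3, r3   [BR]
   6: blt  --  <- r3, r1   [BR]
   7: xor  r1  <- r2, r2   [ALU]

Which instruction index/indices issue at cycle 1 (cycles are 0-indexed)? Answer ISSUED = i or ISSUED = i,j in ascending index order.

[0] i0  ld.MEM  -- RAW r1
[1] i1  mul.MUL  -- no-port MUL/BR
[2] i2&i3  blt.BR;xor.ALU  -- dual
[3] i4&i5  st.MEM;beq.BR  -- dual
[4] i6&i7  blt.BR;xor.ALU  -- dual

ISSUED = 1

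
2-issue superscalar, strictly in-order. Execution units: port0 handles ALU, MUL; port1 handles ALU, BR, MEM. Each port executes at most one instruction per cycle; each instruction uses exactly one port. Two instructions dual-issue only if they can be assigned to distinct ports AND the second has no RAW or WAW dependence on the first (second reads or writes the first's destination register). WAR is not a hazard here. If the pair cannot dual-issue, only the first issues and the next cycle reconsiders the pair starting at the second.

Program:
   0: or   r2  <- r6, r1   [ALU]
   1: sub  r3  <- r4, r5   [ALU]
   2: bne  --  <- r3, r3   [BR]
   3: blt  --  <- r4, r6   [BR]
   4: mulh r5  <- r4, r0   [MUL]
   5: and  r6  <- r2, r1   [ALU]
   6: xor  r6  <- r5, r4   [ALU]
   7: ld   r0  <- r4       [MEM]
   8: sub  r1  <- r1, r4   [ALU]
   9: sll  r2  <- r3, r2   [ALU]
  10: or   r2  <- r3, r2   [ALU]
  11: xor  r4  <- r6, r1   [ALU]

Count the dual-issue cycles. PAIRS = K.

[0] i0,i1  or.ALU+sub.ALU  -- pair
[1] i2  bne.BR  -- no-port BR/BR
[2] i3,i4  blt.BR+mulh.MUL  -- pair
[3] i5  and.ALU  -- WAW r6
[4] i6,i7  xor.ALU+ld.MEM  -- pair
[5] i8,i9  sub.ALU+sll.ALU  -- pair
[6] i10,i11  or.ALU+xor.ALU  -- pair

PAIRS = 5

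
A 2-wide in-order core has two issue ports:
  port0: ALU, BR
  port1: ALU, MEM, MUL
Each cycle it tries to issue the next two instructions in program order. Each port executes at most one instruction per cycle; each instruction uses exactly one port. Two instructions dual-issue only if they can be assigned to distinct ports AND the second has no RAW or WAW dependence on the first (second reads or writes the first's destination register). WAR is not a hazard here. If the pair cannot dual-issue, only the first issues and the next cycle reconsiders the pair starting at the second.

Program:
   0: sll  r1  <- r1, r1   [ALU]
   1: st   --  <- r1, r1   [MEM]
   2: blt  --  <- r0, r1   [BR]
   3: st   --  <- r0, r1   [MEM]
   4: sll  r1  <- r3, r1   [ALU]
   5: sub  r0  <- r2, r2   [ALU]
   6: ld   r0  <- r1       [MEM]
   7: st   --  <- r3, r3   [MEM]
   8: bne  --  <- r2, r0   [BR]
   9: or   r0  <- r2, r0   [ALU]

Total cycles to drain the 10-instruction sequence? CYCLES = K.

[0] i0  sll  -- RAW r1
[1] i1/i2  st blt  -- 2-wide
[2] i3/i4  st sll  -- 2-wide
[3] i5  sub  -- WAW r0
[4] i6  ld  -- no-port MEM/MEM
[5] i7/i8  st bne  -- 2-wide
[6] i9  or  -- tail

CYCLES = 7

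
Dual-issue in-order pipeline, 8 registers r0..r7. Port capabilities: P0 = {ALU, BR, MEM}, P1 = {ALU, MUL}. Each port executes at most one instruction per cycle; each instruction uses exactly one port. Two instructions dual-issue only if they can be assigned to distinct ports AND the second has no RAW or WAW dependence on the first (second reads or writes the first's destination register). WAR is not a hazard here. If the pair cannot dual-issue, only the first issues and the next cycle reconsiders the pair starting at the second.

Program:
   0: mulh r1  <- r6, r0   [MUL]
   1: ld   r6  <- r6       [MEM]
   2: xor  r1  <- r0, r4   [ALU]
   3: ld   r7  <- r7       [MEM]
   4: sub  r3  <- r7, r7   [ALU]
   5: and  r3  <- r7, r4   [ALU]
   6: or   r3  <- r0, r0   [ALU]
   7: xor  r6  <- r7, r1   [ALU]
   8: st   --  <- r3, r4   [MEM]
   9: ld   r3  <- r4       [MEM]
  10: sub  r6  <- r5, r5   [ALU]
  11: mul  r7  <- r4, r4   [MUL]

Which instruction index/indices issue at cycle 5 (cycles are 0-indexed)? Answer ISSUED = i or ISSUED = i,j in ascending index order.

#0 head=0: mulh.MUL/ld.MEM i0+i1 pair
#1 head=2: xor.ALU/ld.MEM i2+i3 pair
#2 head=4: sub.ALU i4 WAW r3
#3 head=5: and.ALU i5 WAW r3
#4 head=6: or.ALU/xor.ALU i6+i7 pair
#5 head=8: st.MEM i8 no-port MEM/MEM
#6 head=9: ld.MEM/sub.ALU i9+i10 pair
#7 head=11: mul.MUL i11 tail

ISSUED = 8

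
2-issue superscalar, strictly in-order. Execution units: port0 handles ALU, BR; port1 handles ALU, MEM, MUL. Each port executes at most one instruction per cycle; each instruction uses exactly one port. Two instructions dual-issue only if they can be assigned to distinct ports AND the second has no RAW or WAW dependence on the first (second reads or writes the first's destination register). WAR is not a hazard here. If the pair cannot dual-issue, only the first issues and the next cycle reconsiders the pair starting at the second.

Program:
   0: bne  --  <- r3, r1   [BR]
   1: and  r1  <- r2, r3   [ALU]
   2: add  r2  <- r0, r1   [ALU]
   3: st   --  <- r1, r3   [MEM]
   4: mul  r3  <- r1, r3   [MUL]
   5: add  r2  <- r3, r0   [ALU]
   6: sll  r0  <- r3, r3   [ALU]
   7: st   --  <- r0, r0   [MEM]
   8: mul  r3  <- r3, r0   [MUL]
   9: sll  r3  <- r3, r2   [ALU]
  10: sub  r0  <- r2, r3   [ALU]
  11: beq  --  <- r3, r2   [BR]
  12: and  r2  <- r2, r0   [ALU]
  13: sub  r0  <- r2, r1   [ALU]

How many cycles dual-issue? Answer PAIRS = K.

#0 head=0: bne+and i0+i1 dual
#1 head=2: add+st i2+i3 dual
#2 head=4: mul i4 RAW r3
#3 head=5: add+sll i5+i6 dual
#4 head=7: st i7 no-port MEM/MUL
#5 head=8: mul i8 RAW+WAW r3
#6 head=9: sll i9 RAW r3
#7 head=10: sub+beq i10+i11 dual
#8 head=12: and i12 RAW r2
#9 head=13: sub i13 tail

PAIRS = 4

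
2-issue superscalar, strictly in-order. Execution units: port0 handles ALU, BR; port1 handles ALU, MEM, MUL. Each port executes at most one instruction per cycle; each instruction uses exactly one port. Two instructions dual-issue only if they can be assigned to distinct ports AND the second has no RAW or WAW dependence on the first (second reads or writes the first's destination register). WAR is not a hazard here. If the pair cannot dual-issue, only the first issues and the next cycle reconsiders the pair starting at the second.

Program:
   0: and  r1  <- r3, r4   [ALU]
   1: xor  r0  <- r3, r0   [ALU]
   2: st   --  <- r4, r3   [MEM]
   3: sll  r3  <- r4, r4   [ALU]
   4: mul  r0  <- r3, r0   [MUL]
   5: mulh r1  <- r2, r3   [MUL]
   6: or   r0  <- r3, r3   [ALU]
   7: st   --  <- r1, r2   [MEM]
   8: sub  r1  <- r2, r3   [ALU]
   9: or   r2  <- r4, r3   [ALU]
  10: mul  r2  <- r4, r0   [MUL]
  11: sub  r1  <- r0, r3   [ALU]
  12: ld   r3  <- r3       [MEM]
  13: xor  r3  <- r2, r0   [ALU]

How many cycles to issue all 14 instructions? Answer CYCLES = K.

c0: i0/i1 and.ALU/xor.ALU  2-wide
c1: i2/i3 st.MEM/sll.ALU  2-wide
c2: i4 mul.MUL  no-port MUL/MUL
c3: i5/i6 mulh.MUL/or.ALU  2-wide
c4: i7/i8 st.MEM/sub.ALU  2-wide
c5: i9 or.ALU  WAW r2
c6: i10/i11 mul.MUL/sub.ALU  2-wide
c7: i12 ld.MEM  WAW r3
c8: i13 xor.ALU  tail

CYCLES = 9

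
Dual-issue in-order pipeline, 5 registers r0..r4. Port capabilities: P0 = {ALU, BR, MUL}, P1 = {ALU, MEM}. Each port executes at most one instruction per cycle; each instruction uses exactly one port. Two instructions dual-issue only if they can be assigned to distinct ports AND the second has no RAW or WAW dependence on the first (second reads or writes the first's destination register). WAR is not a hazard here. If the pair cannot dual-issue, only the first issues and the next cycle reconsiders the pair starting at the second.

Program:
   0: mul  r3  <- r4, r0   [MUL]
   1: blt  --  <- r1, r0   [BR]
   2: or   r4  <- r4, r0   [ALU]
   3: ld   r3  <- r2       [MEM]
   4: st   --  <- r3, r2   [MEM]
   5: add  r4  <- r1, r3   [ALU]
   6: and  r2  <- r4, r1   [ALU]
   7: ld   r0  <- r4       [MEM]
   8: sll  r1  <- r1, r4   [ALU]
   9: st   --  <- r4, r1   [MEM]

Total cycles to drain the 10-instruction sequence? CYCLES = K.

CYCLES = 7

  cy0 -> i0 (mul.MUL) no-port MUL/BR
  cy1 -> i1/i2 (blt.BR/or.ALU) pair
  cy2 -> i3 (ld.MEM) no-port MEM/MEM
  cy3 -> i4/i5 (st.MEM/add.ALU) pair
  cy4 -> i6/i7 (and.ALU/ld.MEM) pair
  cy5 -> i8 (sll.ALU) RAW r1
  cy6 -> i9 (st.MEM) tail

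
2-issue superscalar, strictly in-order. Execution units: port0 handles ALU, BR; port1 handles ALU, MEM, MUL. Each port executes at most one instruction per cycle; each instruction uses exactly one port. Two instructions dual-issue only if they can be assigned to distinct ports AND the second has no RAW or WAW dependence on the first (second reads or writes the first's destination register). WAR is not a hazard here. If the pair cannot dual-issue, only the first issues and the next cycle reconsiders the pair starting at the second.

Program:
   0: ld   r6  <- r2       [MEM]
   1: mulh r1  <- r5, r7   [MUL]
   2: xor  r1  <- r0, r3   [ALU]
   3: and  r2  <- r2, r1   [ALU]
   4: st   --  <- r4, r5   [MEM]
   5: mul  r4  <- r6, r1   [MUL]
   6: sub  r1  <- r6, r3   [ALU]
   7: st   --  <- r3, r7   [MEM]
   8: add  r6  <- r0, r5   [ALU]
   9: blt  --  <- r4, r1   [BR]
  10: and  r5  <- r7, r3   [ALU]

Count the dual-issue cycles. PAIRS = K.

PAIRS = 4

  cy0 -> i0 (ld) no-port MEM/MUL
  cy1 -> i1 (mulh) WAW r1
  cy2 -> i2 (xor) RAW r1
  cy3 -> i3&i4 (and;st) pair
  cy4 -> i5&i6 (mul;sub) pair
  cy5 -> i7&i8 (st;add) pair
  cy6 -> i9&i10 (blt;and) pair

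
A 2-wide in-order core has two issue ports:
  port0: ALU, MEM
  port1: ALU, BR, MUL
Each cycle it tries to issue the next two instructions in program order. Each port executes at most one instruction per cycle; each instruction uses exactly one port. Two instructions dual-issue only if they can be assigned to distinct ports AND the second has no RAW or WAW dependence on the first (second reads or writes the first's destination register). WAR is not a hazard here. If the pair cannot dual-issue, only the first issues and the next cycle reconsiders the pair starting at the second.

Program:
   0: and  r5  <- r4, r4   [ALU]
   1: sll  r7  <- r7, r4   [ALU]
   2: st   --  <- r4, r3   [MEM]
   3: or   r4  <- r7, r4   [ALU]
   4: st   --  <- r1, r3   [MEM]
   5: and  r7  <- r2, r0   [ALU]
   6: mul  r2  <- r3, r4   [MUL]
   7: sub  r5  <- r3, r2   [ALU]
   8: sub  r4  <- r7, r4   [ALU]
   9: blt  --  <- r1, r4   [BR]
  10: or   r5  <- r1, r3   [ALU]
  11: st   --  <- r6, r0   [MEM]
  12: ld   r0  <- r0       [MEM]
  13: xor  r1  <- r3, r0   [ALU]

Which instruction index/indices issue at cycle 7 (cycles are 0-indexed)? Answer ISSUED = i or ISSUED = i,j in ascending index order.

  cy0 -> i0&i1 (and;sll) dual
  cy1 -> i2&i3 (st;or) dual
  cy2 -> i4&i5 (st;and) dual
  cy3 -> i6 (mul) RAW r2
  cy4 -> i7&i8 (sub;sub) dual
  cy5 -> i9&i10 (blt;or) dual
  cy6 -> i11 (st) no-port MEM/MEM
  cy7 -> i12 (ld) RAW r0
  cy8 -> i13 (xor) tail

ISSUED = 12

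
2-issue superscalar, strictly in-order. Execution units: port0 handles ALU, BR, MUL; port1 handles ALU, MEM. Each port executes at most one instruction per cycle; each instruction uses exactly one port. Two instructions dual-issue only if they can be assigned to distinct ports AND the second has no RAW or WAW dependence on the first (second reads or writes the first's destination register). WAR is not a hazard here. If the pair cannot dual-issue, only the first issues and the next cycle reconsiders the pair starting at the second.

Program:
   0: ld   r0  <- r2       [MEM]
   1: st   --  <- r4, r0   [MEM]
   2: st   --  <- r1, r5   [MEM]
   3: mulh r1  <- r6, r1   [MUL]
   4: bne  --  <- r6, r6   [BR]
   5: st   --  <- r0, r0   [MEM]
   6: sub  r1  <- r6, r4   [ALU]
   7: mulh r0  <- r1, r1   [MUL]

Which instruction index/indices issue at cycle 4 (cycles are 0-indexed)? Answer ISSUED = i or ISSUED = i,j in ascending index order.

t=0 i0:ld.MEM ; no-port MEM/MEM
t=1 i1:st.MEM ; no-port MEM/MEM
t=2 i2+i3:st.MEM;mulh.MUL ; pair
t=3 i4+i5:bne.BR;st.MEM ; pair
t=4 i6:sub.ALU ; RAW r1
t=5 i7:mulh.MUL ; tail

ISSUED = 6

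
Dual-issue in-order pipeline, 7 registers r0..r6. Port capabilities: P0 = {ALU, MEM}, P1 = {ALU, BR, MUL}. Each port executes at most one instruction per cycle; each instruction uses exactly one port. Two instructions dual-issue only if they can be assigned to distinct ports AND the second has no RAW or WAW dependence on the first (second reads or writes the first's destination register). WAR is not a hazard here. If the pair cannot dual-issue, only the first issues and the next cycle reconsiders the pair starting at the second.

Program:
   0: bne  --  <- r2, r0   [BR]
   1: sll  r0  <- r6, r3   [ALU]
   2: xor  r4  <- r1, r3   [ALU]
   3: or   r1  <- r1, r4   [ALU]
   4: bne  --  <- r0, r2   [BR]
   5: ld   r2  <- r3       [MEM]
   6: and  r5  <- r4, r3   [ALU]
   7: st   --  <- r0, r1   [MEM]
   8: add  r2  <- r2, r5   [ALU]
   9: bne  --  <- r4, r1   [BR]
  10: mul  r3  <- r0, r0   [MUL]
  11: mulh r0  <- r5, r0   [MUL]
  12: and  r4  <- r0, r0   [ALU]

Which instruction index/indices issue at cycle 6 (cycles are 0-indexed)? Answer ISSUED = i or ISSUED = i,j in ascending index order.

#0 head=0: bne sll i0,i1 pair
#1 head=2: xor i2 RAW r4
#2 head=3: or bne i3,i4 pair
#3 head=5: ld and i5,i6 pair
#4 head=7: st add i7,i8 pair
#5 head=9: bne i9 no-port BR/MUL
#6 head=10: mul i10 no-port MUL/MUL
#7 head=11: mulh i11 RAW r0
#8 head=12: and i12 tail

ISSUED = 10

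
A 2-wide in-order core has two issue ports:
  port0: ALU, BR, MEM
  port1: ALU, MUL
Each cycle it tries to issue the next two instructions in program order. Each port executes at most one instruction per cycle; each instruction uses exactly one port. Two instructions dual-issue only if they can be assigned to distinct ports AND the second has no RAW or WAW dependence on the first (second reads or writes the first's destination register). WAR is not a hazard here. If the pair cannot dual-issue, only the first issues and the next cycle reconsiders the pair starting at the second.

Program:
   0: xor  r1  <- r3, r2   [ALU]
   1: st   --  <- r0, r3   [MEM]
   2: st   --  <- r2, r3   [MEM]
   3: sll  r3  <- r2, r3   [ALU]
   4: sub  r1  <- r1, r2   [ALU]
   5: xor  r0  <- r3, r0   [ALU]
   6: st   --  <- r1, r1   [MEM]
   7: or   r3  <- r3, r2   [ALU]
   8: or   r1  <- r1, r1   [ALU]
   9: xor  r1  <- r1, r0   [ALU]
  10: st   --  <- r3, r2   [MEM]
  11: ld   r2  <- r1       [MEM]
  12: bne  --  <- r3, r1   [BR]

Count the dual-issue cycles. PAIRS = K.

t=0 i0+i1:xor.ALU st.MEM ; pair
t=1 i2+i3:st.MEM sll.ALU ; pair
t=2 i4+i5:sub.ALU xor.ALU ; pair
t=3 i6+i7:st.MEM or.ALU ; pair
t=4 i8:or.ALU ; RAW+WAW r1
t=5 i9+i10:xor.ALU st.MEM ; pair
t=6 i11:ld.MEM ; no-port MEM/BR
t=7 i12:bne.BR ; tail

PAIRS = 5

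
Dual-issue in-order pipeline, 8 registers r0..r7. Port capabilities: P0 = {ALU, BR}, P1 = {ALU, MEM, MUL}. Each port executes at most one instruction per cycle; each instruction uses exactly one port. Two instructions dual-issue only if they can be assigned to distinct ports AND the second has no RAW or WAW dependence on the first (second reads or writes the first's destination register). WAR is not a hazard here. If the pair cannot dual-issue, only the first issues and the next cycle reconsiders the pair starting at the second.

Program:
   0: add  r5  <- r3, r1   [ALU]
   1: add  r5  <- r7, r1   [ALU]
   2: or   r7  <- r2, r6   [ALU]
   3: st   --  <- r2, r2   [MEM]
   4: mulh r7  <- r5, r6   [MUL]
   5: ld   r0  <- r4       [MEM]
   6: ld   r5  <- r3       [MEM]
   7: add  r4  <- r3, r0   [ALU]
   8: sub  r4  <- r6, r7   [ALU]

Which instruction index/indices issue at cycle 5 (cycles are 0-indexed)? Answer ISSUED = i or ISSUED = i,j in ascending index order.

c0: i0 add  WAW r5
c1: i1,i2 add/or  dual
c2: i3 st  no-port MEM/MUL
c3: i4 mulh  no-port MUL/MEM
c4: i5 ld  no-port MEM/MEM
c5: i6,i7 ld/add  dual
c6: i8 sub  tail

ISSUED = 6,7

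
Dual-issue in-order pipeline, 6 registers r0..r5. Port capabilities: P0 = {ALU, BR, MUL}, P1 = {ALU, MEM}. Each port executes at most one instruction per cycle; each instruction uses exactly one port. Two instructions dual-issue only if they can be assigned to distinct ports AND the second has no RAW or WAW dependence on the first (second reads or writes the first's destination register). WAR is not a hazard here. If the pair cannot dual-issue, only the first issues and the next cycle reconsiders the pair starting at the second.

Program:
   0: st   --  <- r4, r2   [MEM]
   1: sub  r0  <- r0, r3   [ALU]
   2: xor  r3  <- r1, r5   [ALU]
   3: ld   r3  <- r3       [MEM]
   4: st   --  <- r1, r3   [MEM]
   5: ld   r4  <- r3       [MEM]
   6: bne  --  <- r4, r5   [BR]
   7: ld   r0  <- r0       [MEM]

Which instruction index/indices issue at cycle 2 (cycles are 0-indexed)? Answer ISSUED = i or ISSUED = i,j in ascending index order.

  cy0 -> i0&i1 (st sub) 2-wide
  cy1 -> i2 (xor) RAW+WAW r3
  cy2 -> i3 (ld) no-port MEM/MEM
  cy3 -> i4 (st) no-port MEM/MEM
  cy4 -> i5 (ld) RAW r4
  cy5 -> i6&i7 (bne ld) 2-wide

ISSUED = 3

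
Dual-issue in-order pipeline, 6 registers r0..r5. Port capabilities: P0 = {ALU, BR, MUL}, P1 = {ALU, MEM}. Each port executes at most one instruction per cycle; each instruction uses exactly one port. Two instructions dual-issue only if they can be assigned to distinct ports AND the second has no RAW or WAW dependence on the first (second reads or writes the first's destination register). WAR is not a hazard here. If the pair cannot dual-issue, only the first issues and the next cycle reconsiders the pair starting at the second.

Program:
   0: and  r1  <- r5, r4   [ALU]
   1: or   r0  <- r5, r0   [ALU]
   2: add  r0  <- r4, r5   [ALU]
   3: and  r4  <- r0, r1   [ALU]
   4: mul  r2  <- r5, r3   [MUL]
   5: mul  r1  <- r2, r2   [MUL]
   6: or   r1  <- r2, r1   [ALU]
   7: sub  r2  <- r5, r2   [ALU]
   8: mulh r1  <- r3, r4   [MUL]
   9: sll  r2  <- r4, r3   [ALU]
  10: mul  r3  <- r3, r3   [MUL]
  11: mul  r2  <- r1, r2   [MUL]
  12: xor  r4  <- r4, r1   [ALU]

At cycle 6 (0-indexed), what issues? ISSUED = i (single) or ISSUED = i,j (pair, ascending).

  cy0 -> i0,i1 (and.ALU/or.ALU) 2-wide
  cy1 -> i2 (add.ALU) RAW r0
  cy2 -> i3,i4 (and.ALU/mul.MUL) 2-wide
  cy3 -> i5 (mul.MUL) RAW+WAW r1
  cy4 -> i6,i7 (or.ALU/sub.ALU) 2-wide
  cy5 -> i8,i9 (mulh.MUL/sll.ALU) 2-wide
  cy6 -> i10 (mul.MUL) no-port MUL/MUL
  cy7 -> i11,i12 (mul.MUL/xor.ALU) 2-wide

ISSUED = 10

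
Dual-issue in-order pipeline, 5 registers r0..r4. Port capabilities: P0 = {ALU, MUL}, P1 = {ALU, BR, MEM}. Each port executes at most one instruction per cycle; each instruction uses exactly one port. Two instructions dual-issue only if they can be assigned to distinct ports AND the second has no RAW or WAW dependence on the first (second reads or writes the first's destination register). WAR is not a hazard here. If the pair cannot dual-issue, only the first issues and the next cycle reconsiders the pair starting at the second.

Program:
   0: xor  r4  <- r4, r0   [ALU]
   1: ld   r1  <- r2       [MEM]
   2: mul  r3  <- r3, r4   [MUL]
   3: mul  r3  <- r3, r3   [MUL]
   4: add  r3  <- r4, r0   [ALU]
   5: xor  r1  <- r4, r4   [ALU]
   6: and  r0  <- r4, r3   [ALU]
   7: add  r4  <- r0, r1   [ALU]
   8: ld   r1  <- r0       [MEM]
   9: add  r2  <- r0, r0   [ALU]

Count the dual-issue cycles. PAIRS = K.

PAIRS = 3

[0] i0+i1  xor ld  -- pair
[1] i2  mul  -- no-port MUL/MUL
[2] i3  mul  -- WAW r3
[3] i4+i5  add xor  -- pair
[4] i6  and  -- RAW r0
[5] i7+i8  add ld  -- pair
[6] i9  add  -- tail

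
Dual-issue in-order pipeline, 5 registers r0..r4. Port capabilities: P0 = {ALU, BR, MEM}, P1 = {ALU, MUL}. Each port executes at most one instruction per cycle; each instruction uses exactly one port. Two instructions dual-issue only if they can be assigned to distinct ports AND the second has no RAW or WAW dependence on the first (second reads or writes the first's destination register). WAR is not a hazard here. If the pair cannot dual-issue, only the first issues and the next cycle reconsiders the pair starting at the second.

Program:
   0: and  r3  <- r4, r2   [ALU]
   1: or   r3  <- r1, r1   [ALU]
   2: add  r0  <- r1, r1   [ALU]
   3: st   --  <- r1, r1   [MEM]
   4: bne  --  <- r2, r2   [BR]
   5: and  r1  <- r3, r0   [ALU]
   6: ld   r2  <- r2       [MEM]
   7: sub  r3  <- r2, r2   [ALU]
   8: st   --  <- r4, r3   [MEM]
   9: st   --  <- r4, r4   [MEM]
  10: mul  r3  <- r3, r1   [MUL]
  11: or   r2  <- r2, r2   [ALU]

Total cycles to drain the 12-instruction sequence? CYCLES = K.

CYCLES = 9

  cy0 -> i0 (and.ALU) WAW r3
  cy1 -> i1+i2 (or.ALU/add.ALU) pair
  cy2 -> i3 (st.MEM) no-port MEM/BR
  cy3 -> i4+i5 (bne.BR/and.ALU) pair
  cy4 -> i6 (ld.MEM) RAW r2
  cy5 -> i7 (sub.ALU) RAW r3
  cy6 -> i8 (st.MEM) no-port MEM/MEM
  cy7 -> i9+i10 (st.MEM/mul.MUL) pair
  cy8 -> i11 (or.ALU) tail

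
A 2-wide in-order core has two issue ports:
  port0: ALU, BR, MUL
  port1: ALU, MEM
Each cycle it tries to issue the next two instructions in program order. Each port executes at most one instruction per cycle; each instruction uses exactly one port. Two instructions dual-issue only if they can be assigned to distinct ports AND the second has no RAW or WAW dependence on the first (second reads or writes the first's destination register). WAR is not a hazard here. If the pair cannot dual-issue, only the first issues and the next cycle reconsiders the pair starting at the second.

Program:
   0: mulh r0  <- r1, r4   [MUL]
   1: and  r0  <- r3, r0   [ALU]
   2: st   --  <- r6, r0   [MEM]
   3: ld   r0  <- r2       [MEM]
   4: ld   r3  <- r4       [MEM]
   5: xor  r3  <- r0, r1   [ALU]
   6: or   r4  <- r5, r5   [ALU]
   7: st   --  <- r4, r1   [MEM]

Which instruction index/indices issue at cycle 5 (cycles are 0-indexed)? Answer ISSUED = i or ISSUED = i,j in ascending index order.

ISSUED = 5,6

#0 head=0: mulh.MUL i0 RAW+WAW r0
#1 head=1: and.ALU i1 RAW r0
#2 head=2: st.MEM i2 no-port MEM/MEM
#3 head=3: ld.MEM i3 no-port MEM/MEM
#4 head=4: ld.MEM i4 WAW r3
#5 head=5: xor.ALU+or.ALU i5&i6 pair
#6 head=7: st.MEM i7 tail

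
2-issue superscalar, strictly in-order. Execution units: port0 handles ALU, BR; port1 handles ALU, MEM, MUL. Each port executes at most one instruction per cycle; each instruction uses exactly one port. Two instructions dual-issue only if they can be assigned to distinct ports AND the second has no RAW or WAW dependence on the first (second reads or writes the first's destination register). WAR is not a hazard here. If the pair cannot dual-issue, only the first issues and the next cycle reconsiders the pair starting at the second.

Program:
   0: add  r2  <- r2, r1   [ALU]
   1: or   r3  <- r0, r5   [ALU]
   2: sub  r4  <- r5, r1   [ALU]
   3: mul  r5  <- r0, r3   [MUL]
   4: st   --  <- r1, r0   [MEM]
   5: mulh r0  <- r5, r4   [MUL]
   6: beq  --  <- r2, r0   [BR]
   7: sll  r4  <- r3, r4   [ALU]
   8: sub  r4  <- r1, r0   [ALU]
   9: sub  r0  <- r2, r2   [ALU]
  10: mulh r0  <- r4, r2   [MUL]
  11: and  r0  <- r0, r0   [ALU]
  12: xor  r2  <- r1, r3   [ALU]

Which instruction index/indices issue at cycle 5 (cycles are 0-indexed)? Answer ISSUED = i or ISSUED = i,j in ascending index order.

ISSUED = 8,9

t=0 i0/i1:add.ALU;or.ALU ; 2-wide
t=1 i2/i3:sub.ALU;mul.MUL ; 2-wide
t=2 i4:st.MEM ; no-port MEM/MUL
t=3 i5:mulh.MUL ; RAW r0
t=4 i6/i7:beq.BR;sll.ALU ; 2-wide
t=5 i8/i9:sub.ALU;sub.ALU ; 2-wide
t=6 i10:mulh.MUL ; RAW+WAW r0
t=7 i11/i12:and.ALU;xor.ALU ; 2-wide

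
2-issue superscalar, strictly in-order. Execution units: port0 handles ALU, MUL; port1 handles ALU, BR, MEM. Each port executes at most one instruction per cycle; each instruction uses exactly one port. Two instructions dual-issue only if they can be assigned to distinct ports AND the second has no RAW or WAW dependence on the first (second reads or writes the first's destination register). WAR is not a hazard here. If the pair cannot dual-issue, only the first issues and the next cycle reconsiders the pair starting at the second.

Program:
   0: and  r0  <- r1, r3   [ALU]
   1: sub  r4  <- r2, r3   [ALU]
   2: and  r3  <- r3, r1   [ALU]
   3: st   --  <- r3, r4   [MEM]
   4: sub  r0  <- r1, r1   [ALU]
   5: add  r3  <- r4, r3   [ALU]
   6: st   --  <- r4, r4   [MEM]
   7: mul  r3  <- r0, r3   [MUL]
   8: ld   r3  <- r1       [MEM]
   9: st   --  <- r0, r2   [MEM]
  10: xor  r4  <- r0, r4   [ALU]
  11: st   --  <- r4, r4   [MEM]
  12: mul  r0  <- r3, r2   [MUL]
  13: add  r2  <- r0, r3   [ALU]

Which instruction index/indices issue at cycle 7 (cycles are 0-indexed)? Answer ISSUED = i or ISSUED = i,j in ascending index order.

  cy0 -> i0,i1 (and;sub) dual
  cy1 -> i2 (and) RAW r3
  cy2 -> i3,i4 (st;sub) dual
  cy3 -> i5,i6 (add;st) dual
  cy4 -> i7 (mul) WAW r3
  cy5 -> i8 (ld) no-port MEM/MEM
  cy6 -> i9,i10 (st;xor) dual
  cy7 -> i11,i12 (st;mul) dual
  cy8 -> i13 (add) tail

ISSUED = 11,12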